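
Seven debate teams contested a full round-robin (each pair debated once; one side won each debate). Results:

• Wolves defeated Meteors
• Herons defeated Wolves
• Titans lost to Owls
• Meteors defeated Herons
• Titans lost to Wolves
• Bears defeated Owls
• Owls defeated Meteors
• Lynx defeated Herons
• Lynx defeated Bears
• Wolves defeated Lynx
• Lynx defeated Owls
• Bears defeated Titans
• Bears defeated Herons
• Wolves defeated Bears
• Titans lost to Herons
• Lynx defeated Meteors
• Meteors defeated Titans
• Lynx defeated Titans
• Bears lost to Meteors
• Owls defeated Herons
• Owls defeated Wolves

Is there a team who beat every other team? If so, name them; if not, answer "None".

Highest win total is Lynx with 5 (out of 6 possible).
Lynx lost to Wolves, so no team went undefeated.

None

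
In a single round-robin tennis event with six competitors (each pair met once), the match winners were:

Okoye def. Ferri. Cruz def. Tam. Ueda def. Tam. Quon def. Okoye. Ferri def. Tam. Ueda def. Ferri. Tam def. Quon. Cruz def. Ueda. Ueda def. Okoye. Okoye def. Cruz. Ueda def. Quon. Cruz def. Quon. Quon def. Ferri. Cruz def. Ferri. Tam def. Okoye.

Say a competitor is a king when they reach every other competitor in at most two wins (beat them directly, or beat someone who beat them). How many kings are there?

Okoye reaches everyone (king).
Cruz reaches everyone (king).
Ueda reaches everyone (king).
Tam cannot reach Ueda in two steps.
Ferri cannot reach Cruz, Ueda in two steps.
Quon cannot reach Ueda in two steps.
Kings: Okoye, Cruz, Ueda — 3.

3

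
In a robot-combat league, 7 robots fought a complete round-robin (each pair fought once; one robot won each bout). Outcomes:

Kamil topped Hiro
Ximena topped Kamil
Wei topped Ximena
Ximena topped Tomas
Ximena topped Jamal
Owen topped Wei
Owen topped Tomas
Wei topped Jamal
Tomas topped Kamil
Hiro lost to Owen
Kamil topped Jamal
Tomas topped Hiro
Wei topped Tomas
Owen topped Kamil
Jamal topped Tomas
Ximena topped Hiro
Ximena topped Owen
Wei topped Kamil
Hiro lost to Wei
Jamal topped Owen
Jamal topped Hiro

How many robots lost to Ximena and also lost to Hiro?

Ximena beat: Hiro, Tomas, Jamal, Kamil, Owen.
Hiro beat: no one.
No one was beaten by both.

0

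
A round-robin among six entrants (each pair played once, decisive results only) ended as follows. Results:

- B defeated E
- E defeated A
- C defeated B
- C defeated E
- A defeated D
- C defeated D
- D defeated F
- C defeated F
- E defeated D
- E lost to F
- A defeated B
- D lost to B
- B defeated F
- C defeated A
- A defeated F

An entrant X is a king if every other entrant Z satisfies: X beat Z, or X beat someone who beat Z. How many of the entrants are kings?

A cannot reach C in two steps.
B cannot reach C in two steps.
C reaches everyone (king).
D cannot reach A, B, C in two steps.
E cannot reach C in two steps.
F cannot reach B, C in two steps.
Kings: C — 1.

1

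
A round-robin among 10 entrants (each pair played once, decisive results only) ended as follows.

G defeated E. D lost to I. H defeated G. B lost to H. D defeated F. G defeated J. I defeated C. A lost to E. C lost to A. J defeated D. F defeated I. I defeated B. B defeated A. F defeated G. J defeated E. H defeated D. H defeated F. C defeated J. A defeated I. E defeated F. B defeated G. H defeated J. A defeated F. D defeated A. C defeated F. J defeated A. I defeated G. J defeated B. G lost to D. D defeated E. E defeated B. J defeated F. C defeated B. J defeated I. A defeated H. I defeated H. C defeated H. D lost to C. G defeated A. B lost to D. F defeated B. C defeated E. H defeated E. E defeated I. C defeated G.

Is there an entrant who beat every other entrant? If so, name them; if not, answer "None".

None

Highest win total is C with 7 (out of 9 possible).
C lost to A, I, so no entrant went undefeated.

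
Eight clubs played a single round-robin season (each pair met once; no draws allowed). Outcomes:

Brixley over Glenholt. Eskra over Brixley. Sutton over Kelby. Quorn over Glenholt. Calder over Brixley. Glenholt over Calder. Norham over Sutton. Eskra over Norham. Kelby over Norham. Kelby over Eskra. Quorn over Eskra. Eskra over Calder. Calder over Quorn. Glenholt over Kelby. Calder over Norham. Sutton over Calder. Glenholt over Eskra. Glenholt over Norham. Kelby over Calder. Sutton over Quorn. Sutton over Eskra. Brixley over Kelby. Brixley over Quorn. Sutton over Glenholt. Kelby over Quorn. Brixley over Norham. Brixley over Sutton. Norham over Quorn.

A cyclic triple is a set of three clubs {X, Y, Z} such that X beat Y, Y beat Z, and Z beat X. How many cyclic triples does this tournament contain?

16

Win totals: Eskra 3, Norham 2, Sutton 5, Glenholt 4, Brixley 5, Quorn 2, Kelby 4, Calder 3.
A club with w wins dominates both others in C(w,2) triples; summing gives 3 + 1 + 10 + 6 + 10 + 1 + 6 + 3 = 40 transitive triples.
Total triples C(8,3) = 56, so cyclic triples = 56 − 40 = 16.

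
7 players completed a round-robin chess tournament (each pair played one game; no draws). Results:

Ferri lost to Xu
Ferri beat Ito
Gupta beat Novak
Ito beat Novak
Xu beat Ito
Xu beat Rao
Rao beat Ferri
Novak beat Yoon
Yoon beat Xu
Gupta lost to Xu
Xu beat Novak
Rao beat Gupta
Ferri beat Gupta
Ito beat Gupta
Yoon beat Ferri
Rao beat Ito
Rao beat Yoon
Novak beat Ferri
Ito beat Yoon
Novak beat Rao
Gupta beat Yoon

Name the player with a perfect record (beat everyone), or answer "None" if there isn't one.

Highest win total is Xu with 5 (out of 6 possible).
Xu lost to Yoon, so no player went undefeated.

None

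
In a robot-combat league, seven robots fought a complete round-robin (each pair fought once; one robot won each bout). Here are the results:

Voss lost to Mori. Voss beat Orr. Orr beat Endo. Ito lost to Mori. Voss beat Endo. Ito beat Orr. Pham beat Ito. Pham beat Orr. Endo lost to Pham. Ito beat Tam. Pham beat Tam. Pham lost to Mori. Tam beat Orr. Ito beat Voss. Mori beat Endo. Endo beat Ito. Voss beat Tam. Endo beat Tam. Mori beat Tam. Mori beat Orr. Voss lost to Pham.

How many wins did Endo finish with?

2

Endo's results: beat Tam, Ito; lost to Mori, Pham, Orr, Voss.
That is 2 wins.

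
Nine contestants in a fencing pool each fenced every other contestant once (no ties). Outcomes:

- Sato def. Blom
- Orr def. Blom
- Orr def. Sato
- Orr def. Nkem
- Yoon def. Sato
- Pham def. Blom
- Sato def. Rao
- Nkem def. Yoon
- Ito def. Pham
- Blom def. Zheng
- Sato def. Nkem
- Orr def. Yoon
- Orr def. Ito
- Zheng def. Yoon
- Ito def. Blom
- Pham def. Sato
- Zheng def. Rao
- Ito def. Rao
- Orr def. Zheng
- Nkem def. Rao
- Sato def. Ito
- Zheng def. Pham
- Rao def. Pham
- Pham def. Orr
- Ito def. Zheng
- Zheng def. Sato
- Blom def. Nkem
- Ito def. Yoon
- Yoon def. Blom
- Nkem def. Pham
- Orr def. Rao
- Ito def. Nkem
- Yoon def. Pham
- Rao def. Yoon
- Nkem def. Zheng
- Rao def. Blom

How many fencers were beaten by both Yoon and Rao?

2

Yoon beat: Pham, Blom, Sato.
Rao beat: Pham, Blom, Yoon.
Both beat: Pham, Blom — 2.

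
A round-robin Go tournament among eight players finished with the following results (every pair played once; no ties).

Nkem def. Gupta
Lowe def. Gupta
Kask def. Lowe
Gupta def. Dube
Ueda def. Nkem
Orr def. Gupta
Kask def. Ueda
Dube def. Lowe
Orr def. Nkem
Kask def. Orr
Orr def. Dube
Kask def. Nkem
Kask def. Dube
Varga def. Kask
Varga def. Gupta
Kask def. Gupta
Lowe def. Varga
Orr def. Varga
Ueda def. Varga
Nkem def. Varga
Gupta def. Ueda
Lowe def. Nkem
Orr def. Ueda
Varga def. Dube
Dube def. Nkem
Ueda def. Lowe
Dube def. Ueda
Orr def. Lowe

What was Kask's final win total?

6

Kask's results: beat Gupta, Nkem, Dube, Ueda, Lowe, Orr; lost to Varga.
That is 6 wins.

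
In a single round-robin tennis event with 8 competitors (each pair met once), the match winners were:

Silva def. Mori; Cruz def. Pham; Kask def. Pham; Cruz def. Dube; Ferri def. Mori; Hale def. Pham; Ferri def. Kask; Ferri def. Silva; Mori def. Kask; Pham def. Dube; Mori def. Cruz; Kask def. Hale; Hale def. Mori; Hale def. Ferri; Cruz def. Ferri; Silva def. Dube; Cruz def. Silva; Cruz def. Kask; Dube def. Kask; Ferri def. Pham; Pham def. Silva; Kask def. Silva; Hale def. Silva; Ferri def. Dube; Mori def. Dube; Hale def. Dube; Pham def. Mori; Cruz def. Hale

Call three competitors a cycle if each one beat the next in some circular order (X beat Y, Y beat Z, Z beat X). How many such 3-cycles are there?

11

Win totals: Cruz 6, Dube 1, Kask 3, Hale 5, Mori 3, Silva 2, Ferri 5, Pham 3.
A competitor with w wins dominates both others in C(w,2) triples; summing gives 15 + 0 + 3 + 10 + 3 + 1 + 10 + 3 = 45 transitive triples.
Total triples C(8,3) = 56, so cyclic triples = 56 − 45 = 11.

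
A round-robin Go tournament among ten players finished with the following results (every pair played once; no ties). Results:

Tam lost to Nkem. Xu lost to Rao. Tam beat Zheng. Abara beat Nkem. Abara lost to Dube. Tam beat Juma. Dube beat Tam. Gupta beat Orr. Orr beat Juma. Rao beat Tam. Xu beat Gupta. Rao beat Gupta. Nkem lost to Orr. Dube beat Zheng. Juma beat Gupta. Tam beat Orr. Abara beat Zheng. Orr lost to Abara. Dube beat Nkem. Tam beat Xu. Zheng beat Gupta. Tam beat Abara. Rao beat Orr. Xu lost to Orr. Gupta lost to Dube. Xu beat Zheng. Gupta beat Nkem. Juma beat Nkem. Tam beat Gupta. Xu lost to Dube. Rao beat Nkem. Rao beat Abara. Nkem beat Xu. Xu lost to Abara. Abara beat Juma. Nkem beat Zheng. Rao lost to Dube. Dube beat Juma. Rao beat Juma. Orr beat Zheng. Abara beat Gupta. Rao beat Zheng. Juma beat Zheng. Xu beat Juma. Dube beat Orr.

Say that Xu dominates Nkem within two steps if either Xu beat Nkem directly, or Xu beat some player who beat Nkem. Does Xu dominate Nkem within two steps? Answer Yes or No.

Yes

Xu did not beat Nkem directly.
Xu beat Gupta, Juma, Zheng. Of those, Gupta beat Nkem.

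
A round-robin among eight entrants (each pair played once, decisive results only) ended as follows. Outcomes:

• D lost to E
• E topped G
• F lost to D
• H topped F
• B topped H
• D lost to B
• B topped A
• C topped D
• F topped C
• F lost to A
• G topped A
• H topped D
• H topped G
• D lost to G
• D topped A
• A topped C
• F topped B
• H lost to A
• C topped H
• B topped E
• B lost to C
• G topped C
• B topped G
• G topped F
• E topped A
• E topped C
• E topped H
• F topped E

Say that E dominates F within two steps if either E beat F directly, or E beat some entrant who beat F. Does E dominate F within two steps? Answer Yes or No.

E did not beat F directly.
E beat A, C, D, G, H. Of those, A beat F.

Yes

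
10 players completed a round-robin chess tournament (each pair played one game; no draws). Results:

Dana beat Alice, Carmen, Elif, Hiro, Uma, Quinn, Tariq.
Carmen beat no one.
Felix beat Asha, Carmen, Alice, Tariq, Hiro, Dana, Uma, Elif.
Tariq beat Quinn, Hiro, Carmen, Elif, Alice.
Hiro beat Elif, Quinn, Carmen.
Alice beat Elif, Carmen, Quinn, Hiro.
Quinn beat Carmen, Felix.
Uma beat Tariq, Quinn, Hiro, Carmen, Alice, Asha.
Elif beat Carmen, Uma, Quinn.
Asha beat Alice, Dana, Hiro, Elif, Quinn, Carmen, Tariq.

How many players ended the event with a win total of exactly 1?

Win totals: Alice 4, Dana 7, Felix 8, Uma 6, Tariq 5, Elif 3, Asha 7, Carmen 0, Quinn 2, Hiro 3.
No player has exactly 1 wins.

0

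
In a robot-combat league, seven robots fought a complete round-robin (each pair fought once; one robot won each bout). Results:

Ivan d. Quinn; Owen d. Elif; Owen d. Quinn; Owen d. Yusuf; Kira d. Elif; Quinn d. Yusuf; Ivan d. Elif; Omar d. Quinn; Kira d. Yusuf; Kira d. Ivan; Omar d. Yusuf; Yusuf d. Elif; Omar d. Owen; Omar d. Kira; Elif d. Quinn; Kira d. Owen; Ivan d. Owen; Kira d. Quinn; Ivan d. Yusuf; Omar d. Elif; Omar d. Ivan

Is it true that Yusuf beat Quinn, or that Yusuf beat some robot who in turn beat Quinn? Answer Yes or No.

Yes

Yusuf did not beat Quinn directly.
Yusuf beat Elif. Of those, Elif beat Quinn.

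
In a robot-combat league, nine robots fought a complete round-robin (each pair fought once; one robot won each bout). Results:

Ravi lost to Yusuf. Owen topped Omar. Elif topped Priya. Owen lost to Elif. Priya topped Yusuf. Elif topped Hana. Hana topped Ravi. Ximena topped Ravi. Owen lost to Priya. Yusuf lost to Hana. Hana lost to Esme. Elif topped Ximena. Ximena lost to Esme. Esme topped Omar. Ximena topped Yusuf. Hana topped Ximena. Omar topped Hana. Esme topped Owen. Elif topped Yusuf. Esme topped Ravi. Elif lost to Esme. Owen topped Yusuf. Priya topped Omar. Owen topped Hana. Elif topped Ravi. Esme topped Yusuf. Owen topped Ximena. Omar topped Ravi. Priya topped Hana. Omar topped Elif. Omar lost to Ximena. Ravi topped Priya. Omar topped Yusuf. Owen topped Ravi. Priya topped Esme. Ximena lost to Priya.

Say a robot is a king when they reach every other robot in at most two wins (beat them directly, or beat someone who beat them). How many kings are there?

3

Ximena cannot reach Esme, Owen in two steps.
Yusuf cannot reach Ximena, Esme, Hana, Omar, Elif, Owen in two steps.
Esme reaches everyone (king).
Priya reaches everyone (king).
Hana cannot reach Esme, Elif, Owen in two steps.
Omar cannot reach Esme in two steps.
Ravi cannot reach Elif in two steps.
Elif reaches everyone (king).
Owen cannot reach Esme in two steps.
Kings: Esme, Priya, Elif — 3.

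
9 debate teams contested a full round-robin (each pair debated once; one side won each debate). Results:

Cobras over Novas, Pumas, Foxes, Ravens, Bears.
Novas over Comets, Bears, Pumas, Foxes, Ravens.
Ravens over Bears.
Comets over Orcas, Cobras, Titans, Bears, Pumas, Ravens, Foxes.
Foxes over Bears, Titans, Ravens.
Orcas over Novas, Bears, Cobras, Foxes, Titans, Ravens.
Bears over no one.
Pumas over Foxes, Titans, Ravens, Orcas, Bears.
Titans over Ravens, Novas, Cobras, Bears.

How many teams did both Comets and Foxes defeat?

3

Comets beat: Pumas, Orcas, Foxes, Bears, Ravens, Cobras, Titans.
Foxes beat: Bears, Ravens, Titans.
Both beat: Bears, Ravens, Titans — 3.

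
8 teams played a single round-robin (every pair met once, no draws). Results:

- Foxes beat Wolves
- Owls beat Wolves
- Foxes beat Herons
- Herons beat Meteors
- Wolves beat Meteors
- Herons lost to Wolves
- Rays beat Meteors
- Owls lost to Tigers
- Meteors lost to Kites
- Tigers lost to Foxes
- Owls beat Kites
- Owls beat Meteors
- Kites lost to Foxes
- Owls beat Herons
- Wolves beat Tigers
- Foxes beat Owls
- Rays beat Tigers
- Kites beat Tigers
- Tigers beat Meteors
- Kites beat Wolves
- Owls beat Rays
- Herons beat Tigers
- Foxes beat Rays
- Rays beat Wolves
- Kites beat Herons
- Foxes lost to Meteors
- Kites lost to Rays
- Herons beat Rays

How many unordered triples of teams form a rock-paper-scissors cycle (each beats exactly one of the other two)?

12

Win totals: Meteors 1, Kites 4, Owls 5, Tigers 2, Foxes 6, Herons 3, Rays 4, Wolves 3.
A team with w wins dominates both others in C(w,2) triples; summing gives 0 + 6 + 10 + 1 + 15 + 3 + 6 + 3 = 44 transitive triples.
Total triples C(8,3) = 56, so cyclic triples = 56 − 44 = 12.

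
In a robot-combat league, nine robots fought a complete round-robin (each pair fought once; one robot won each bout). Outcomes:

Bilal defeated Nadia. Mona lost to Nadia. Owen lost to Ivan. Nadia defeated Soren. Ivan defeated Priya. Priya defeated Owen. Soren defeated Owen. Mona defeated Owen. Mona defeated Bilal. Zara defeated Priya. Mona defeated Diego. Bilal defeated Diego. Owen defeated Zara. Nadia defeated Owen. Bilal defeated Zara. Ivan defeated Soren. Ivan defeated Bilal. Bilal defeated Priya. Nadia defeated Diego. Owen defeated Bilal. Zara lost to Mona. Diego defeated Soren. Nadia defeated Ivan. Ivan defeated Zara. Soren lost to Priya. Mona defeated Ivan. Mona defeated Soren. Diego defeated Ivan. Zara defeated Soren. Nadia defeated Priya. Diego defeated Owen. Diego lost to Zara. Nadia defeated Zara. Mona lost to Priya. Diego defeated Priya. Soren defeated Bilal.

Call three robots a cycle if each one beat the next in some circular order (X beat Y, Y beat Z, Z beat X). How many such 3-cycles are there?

Win totals: Owen 2, Soren 2, Diego 4, Priya 3, Mona 6, Bilal 4, Zara 3, Ivan 5, Nadia 7.
A robot with w wins dominates both others in C(w,2) triples; summing gives 1 + 1 + 6 + 3 + 15 + 6 + 3 + 10 + 21 = 66 transitive triples.
Total triples C(9,3) = 84, so cyclic triples = 84 − 66 = 18.

18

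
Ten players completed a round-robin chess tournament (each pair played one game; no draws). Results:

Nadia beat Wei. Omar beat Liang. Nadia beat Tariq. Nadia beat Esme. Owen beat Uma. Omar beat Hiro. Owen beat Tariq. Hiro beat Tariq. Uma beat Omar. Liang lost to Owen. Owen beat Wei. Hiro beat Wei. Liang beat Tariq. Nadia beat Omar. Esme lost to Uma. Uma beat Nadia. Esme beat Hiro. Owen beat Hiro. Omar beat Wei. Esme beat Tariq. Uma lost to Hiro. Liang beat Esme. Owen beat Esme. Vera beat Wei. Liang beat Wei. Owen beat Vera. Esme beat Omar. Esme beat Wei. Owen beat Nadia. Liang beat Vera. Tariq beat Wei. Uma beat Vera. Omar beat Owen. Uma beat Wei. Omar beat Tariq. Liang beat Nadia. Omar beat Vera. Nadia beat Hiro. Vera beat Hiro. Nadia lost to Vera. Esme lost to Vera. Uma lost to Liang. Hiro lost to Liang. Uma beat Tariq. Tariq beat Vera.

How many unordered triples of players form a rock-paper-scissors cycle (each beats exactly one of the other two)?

15

Win totals: Hiro 3, Vera 4, Nadia 5, Esme 4, Liang 7, Tariq 2, Omar 6, Owen 8, Uma 6, Wei 0.
A player with w wins dominates both others in C(w,2) triples; summing gives 3 + 6 + 10 + 6 + 21 + 1 + 15 + 28 + 15 + 0 = 105 transitive triples.
Total triples C(10,3) = 120, so cyclic triples = 120 − 105 = 15.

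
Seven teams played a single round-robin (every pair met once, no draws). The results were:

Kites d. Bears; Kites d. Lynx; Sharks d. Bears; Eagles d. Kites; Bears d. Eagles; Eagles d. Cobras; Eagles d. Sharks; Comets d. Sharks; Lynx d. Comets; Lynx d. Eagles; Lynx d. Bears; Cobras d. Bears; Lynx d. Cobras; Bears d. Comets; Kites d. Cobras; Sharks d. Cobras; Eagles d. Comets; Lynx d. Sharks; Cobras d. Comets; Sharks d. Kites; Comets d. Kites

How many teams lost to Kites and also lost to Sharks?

2

Kites beat: Bears, Cobras, Lynx.
Sharks beat: Kites, Bears, Cobras.
Both beat: Bears, Cobras — 2.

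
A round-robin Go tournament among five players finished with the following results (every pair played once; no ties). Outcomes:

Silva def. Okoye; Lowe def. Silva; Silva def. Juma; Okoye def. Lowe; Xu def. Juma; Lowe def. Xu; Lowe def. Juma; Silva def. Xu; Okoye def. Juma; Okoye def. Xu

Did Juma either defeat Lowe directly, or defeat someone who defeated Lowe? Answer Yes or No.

Juma did not beat Lowe directly.
Juma beat no one, so there is no intermediate player.

No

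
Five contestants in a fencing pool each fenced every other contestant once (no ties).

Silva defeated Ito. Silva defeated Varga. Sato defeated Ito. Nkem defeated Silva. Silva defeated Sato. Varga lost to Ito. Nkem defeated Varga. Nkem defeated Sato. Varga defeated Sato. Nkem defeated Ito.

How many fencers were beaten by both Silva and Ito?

1

Silva beat: Varga, Sato, Ito.
Ito beat: Varga.
Both beat: Varga — 1.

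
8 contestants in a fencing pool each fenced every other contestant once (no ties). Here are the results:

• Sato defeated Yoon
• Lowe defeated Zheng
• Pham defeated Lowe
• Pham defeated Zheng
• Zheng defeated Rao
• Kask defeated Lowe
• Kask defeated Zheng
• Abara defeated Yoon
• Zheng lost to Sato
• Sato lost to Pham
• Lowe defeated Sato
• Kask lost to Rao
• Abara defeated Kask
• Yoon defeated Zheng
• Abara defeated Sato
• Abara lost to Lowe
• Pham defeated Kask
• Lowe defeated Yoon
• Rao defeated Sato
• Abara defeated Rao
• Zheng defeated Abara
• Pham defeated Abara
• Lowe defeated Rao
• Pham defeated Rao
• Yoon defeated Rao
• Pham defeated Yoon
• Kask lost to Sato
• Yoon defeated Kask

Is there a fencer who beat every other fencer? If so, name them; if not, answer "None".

Pham

Pham has 7 wins out of 7 opponents — a perfect record.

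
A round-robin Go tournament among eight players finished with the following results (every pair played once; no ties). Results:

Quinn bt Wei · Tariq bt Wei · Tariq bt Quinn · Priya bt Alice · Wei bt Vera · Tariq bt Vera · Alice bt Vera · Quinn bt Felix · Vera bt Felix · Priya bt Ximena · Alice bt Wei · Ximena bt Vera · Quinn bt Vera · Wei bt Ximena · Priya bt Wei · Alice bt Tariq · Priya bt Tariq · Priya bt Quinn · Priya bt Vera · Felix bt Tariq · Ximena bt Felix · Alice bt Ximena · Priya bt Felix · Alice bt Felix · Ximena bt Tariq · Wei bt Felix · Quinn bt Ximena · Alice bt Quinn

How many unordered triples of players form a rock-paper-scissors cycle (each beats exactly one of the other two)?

Win totals: Tariq 3, Vera 1, Wei 3, Priya 7, Alice 6, Felix 1, Quinn 4, Ximena 3.
A player with w wins dominates both others in C(w,2) triples; summing gives 3 + 0 + 3 + 21 + 15 + 0 + 6 + 3 = 51 transitive triples.
Total triples C(8,3) = 56, so cyclic triples = 56 − 51 = 5.

5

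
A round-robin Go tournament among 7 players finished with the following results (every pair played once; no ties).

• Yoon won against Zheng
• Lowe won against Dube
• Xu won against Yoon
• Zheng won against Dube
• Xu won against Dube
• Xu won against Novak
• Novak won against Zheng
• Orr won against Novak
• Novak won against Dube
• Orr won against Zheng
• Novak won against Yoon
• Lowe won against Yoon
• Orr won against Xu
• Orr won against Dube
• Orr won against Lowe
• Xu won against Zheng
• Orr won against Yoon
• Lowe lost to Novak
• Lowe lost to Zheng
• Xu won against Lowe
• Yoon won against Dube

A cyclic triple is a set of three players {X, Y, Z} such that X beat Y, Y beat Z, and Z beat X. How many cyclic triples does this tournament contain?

1

Win totals: Lowe 2, Novak 4, Yoon 2, Xu 5, Zheng 2, Dube 0, Orr 6.
A player with w wins dominates both others in C(w,2) triples; summing gives 1 + 6 + 1 + 10 + 1 + 0 + 15 = 34 transitive triples.
Total triples C(7,3) = 35, so cyclic triples = 35 − 34 = 1.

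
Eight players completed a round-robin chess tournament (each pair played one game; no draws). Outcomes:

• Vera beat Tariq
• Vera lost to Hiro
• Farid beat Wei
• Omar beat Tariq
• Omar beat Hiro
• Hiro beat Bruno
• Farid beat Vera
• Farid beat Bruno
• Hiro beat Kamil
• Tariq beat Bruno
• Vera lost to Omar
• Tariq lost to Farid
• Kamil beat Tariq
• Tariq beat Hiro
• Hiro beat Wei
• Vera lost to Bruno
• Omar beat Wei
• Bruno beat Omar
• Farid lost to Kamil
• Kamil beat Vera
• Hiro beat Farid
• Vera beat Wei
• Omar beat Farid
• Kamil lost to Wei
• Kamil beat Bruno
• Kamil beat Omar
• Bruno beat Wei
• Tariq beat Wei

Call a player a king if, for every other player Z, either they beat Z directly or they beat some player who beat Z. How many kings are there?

Omar reaches everyone (king).
Farid reaches everyone (king).
Tariq reaches everyone (king).
Wei cannot reach Hiro in two steps.
Bruno reaches everyone (king).
Kamil reaches everyone (king).
Hiro reaches everyone (king).
Vera cannot reach Omar, Farid in two steps.
Kings: Omar, Farid, Tariq, Bruno, Kamil, Hiro — 6.

6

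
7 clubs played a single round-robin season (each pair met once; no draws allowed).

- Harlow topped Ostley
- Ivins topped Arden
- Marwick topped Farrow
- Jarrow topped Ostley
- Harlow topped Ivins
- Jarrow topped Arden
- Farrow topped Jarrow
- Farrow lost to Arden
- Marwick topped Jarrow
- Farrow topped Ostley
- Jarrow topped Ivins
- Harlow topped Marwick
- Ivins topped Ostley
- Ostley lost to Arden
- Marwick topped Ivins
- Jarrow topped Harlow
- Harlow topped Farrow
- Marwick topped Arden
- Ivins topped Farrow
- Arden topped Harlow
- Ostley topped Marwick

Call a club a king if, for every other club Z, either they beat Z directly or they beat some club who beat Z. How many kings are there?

6

Jarrow reaches everyone (king).
Marwick reaches everyone (king).
Ostley cannot reach Harlow in two steps.
Harlow reaches everyone (king).
Ivins reaches everyone (king).
Farrow reaches everyone (king).
Arden reaches everyone (king).
Kings: Jarrow, Marwick, Harlow, Ivins, Farrow, Arden — 6.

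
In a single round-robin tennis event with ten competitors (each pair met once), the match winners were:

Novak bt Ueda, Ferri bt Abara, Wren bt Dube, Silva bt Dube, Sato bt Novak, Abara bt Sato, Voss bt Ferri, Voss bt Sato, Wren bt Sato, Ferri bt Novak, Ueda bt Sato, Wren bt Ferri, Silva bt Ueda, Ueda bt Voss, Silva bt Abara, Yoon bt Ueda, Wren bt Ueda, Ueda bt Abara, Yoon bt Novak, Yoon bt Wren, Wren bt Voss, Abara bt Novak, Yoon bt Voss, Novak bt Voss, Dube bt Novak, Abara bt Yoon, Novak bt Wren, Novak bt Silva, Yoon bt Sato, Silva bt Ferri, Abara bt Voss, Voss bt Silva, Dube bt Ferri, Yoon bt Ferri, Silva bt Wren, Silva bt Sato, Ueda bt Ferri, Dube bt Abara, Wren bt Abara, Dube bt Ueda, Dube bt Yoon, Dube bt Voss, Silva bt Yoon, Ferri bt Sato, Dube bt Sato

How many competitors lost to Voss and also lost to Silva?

2

Voss beat: Sato, Silva, Ferri.
Silva beat: Sato, Yoon, Ueda, Ferri, Abara, Dube, Wren.
Both beat: Sato, Ferri — 2.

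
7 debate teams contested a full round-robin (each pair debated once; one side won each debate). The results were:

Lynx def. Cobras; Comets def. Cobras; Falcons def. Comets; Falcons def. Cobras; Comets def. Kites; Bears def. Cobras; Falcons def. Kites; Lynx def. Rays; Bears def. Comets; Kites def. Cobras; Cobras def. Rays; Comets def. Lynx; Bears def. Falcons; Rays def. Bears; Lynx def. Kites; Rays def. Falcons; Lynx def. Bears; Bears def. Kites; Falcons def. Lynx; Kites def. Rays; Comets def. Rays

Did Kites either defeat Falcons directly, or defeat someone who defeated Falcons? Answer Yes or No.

Kites did not beat Falcons directly.
Kites beat Rays, Cobras. Of those, Rays beat Falcons.

Yes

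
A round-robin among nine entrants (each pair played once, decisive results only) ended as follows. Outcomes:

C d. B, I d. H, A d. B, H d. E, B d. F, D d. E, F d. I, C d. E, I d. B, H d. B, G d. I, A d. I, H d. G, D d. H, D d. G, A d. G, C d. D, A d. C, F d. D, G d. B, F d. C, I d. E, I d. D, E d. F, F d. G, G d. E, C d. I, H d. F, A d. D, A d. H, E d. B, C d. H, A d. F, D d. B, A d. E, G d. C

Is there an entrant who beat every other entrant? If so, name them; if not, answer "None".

A

A has 8 wins out of 8 opponents — a perfect record.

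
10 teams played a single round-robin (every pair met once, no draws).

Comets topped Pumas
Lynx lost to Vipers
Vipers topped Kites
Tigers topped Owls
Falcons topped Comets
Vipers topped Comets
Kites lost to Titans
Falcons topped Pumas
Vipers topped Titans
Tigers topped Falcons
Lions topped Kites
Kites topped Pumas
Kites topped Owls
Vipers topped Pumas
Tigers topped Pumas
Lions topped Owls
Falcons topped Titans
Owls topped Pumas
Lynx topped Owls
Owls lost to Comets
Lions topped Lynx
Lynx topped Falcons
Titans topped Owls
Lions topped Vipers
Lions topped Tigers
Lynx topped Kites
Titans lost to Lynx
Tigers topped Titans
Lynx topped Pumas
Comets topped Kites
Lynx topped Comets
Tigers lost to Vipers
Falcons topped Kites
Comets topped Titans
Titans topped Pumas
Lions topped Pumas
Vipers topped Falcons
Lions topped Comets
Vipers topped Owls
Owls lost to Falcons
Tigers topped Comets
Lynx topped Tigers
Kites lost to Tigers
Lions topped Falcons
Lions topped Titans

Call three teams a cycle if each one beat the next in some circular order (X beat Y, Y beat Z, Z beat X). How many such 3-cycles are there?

Win totals: Pumas 0, Tigers 6, Owls 1, Lynx 7, Vipers 8, Kites 2, Lions 9, Comets 4, Titans 3, Falcons 5.
A team with w wins dominates both others in C(w,2) triples; summing gives 0 + 15 + 0 + 21 + 28 + 1 + 36 + 6 + 3 + 10 = 120 transitive triples.
Total triples C(10,3) = 120, so cyclic triples = 120 − 120 = 0.

0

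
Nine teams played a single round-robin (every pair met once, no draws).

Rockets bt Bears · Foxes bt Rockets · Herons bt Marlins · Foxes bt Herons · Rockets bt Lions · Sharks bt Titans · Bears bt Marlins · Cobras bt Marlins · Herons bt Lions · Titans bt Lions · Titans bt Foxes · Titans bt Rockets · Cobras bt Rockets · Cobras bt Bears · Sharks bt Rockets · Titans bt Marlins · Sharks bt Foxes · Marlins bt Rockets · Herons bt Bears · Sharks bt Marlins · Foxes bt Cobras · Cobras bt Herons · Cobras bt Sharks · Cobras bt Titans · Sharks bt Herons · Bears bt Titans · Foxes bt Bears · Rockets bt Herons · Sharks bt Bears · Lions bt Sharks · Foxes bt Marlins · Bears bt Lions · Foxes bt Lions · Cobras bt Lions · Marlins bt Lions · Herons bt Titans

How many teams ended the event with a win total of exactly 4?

Win totals: Sharks 6, Foxes 6, Cobras 7, Herons 4, Marlins 2, Rockets 3, Bears 3, Lions 1, Titans 4.
Exactly 4: Herons, Titans — 2 teams.

2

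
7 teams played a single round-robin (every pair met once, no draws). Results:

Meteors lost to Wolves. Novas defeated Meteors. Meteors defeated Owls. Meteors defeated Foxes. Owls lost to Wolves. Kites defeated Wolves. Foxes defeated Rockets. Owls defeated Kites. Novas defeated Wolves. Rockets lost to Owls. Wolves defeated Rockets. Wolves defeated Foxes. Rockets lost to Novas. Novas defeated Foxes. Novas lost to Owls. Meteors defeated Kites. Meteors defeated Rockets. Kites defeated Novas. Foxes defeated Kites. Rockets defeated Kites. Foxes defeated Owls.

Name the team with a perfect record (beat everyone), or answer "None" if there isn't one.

Highest win total is Wolves with 4 (out of 6 possible).
Wolves lost to Novas, Kites, so no team went undefeated.

None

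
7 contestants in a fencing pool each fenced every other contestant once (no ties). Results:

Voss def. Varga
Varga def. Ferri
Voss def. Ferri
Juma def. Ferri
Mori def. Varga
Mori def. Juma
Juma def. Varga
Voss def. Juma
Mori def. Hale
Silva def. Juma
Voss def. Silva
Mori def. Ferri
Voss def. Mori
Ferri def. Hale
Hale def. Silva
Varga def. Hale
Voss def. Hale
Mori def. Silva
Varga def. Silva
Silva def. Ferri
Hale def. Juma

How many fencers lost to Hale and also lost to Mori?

Hale beat: Juma, Silva.
Mori beat: Ferri, Hale, Juma, Varga, Silva.
Both beat: Juma, Silva — 2.

2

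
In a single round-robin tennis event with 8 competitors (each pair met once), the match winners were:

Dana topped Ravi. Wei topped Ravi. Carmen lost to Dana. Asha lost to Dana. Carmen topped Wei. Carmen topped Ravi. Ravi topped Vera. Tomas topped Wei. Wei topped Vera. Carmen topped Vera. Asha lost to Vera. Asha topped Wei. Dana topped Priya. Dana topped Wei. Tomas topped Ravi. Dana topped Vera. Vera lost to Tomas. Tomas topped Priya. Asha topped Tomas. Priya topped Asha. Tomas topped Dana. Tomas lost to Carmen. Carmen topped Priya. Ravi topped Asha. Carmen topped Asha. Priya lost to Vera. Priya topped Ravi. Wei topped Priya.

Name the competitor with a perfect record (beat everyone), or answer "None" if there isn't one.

None

Highest win total is Dana with 6 (out of 7 possible).
Dana lost to Tomas, so no competitor went undefeated.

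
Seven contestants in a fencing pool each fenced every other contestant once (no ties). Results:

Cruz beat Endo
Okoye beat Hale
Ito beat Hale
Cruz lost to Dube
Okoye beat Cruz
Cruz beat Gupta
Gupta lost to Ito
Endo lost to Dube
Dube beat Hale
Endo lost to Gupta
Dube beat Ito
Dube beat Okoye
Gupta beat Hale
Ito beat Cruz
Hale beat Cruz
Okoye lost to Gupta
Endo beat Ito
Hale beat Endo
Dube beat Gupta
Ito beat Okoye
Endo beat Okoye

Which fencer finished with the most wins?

Dube

Win totals: Cruz 2, Gupta 3, Endo 2, Ito 4, Okoye 2, Hale 2, Dube 6.
Dube leads with 6 wins (next highest: 4).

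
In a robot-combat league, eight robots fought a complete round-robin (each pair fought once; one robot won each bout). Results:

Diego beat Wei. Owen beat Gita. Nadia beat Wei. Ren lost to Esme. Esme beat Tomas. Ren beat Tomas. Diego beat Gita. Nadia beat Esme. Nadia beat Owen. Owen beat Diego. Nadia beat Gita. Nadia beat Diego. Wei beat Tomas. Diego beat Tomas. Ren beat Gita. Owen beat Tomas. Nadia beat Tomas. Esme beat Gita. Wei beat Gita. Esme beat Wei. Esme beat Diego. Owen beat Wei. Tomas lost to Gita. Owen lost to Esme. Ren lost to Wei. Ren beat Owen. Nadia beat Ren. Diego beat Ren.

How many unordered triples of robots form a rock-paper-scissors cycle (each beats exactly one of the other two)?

Win totals: Ren 3, Diego 4, Gita 1, Owen 4, Esme 6, Nadia 7, Tomas 0, Wei 3.
A robot with w wins dominates both others in C(w,2) triples; summing gives 3 + 6 + 0 + 6 + 15 + 21 + 0 + 3 = 54 transitive triples.
Total triples C(8,3) = 56, so cyclic triples = 56 − 54 = 2.

2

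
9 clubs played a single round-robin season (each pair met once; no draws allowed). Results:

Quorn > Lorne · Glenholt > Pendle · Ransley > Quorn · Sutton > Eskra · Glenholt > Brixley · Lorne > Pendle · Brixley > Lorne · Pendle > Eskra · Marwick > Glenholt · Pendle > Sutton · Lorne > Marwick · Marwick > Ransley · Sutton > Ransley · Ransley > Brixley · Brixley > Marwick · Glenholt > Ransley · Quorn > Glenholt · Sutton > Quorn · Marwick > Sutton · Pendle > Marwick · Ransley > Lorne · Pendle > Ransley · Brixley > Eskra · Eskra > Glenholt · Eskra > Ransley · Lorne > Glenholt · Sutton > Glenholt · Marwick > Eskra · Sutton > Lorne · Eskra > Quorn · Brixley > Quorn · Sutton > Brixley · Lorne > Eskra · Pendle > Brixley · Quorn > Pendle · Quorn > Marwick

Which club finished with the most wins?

Sutton

Win totals: Lorne 4, Marwick 4, Pendle 5, Quorn 4, Ransley 3, Brixley 4, Glenholt 3, Eskra 3, Sutton 6.
Sutton leads with 6 wins (next highest: 5).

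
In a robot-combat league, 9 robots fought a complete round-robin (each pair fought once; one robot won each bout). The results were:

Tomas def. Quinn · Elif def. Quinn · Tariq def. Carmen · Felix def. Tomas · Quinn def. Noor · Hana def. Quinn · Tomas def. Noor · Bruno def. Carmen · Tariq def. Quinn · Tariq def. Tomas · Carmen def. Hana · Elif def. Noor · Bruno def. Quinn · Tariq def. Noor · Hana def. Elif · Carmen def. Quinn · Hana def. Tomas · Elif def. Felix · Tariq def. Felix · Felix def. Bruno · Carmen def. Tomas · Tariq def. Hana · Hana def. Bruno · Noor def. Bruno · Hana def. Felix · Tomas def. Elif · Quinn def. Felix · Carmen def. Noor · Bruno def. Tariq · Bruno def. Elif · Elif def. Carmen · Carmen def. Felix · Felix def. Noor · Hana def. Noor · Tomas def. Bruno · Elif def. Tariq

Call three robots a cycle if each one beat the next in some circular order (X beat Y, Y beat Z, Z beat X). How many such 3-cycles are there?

Win totals: Quinn 2, Carmen 5, Hana 6, Tariq 6, Noor 1, Bruno 4, Elif 5, Tomas 4, Felix 3.
A robot with w wins dominates both others in C(w,2) triples; summing gives 1 + 10 + 15 + 15 + 0 + 6 + 10 + 6 + 3 = 66 transitive triples.
Total triples C(9,3) = 84, so cyclic triples = 84 − 66 = 18.

18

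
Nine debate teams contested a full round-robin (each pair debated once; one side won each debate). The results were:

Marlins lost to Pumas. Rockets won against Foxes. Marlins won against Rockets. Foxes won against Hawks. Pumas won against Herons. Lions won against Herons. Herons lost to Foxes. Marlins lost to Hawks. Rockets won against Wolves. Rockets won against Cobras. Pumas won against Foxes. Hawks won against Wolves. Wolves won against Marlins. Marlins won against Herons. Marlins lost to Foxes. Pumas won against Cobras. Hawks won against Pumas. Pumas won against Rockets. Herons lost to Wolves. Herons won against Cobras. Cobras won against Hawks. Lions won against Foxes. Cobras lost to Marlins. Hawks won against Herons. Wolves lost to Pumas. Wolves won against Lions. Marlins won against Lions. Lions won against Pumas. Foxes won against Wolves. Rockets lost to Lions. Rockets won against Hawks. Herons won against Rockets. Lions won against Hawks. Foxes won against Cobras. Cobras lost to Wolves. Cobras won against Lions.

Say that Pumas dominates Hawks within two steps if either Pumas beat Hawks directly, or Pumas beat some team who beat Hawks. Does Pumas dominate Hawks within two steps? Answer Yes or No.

Pumas did not beat Hawks directly.
Pumas beat Herons, Foxes, Rockets, Wolves, Cobras, Marlins. Of those, Foxes beat Hawks.

Yes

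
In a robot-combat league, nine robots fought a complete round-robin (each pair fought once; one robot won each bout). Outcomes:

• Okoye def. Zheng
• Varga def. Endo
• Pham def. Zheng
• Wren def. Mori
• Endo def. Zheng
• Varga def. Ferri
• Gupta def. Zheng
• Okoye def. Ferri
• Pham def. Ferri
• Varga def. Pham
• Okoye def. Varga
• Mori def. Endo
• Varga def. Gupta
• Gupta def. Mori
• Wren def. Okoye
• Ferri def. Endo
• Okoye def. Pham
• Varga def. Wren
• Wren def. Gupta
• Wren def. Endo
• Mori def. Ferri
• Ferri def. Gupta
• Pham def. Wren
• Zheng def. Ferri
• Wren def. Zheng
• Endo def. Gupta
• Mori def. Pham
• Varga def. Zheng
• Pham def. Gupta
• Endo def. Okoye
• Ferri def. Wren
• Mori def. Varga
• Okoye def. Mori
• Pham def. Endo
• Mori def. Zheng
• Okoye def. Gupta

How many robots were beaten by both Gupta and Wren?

2

Gupta beat: Zheng, Mori.
Wren beat: Zheng, Mori, Okoye, Gupta, Endo.
Both beat: Zheng, Mori — 2.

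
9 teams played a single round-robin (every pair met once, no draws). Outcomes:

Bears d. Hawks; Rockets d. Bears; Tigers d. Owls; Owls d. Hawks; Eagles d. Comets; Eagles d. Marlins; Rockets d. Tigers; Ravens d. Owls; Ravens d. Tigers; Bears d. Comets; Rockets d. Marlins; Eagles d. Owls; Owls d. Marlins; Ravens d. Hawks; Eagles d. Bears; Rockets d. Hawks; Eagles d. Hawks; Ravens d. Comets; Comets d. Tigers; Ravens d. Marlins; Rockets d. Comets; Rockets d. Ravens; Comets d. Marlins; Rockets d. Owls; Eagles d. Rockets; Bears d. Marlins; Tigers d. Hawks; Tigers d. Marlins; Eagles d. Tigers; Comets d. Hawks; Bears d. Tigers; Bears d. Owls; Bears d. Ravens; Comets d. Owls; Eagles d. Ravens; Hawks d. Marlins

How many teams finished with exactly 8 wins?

1

Win totals: Hawks 1, Marlins 0, Ravens 5, Tigers 3, Eagles 8, Bears 6, Rockets 7, Comets 4, Owls 2.
Exactly 8: Eagles — 1 team.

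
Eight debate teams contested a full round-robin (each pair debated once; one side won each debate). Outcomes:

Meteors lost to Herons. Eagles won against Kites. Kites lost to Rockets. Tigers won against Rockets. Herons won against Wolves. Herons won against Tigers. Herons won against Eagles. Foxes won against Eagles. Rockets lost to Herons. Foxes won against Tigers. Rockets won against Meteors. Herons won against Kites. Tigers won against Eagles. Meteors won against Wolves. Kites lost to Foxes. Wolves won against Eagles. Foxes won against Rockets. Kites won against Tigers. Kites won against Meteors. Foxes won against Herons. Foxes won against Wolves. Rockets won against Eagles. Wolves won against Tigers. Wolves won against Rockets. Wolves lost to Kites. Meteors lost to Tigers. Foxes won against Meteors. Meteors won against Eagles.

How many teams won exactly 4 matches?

0

Win totals: Herons 6, Meteors 2, Rockets 3, Eagles 1, Tigers 3, Wolves 3, Kites 3, Foxes 7.
No team has exactly 4 wins.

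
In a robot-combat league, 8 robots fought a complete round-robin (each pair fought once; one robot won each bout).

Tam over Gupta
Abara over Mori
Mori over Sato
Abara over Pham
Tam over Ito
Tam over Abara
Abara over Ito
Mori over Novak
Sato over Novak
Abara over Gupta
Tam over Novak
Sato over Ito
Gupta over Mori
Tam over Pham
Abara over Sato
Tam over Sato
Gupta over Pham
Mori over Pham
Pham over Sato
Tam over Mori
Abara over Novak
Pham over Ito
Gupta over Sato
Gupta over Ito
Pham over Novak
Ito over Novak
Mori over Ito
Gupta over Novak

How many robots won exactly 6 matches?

1

Win totals: Mori 4, Tam 7, Novak 0, Ito 1, Pham 3, Sato 2, Abara 6, Gupta 5.
Exactly 6: Abara — 1 robot.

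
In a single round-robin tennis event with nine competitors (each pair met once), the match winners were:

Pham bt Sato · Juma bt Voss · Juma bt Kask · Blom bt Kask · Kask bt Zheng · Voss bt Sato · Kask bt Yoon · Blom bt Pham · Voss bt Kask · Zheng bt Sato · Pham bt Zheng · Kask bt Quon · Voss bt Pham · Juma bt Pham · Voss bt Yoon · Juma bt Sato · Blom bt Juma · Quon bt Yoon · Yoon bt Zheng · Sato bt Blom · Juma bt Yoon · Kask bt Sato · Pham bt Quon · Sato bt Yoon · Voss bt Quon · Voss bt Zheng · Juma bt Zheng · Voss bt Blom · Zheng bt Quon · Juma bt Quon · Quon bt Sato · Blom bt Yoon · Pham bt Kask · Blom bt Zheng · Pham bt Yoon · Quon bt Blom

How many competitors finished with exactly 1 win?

Win totals: Quon 3, Kask 4, Voss 7, Juma 7, Sato 2, Pham 5, Blom 5, Yoon 1, Zheng 2.
Exactly 1: Yoon — 1 competitor.

1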